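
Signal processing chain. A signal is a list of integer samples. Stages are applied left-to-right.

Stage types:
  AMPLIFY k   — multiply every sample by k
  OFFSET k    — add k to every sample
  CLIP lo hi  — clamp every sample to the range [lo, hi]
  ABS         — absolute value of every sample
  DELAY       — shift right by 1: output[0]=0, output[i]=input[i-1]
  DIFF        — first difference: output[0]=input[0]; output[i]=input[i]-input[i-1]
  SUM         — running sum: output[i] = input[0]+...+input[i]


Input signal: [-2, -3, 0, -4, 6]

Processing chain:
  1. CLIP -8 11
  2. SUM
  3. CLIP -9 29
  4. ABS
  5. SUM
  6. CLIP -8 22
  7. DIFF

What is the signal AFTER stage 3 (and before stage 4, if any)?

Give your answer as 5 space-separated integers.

Answer: -2 -5 -5 -9 -3

Derivation:
Input: [-2, -3, 0, -4, 6]
Stage 1 (CLIP -8 11): clip(-2,-8,11)=-2, clip(-3,-8,11)=-3, clip(0,-8,11)=0, clip(-4,-8,11)=-4, clip(6,-8,11)=6 -> [-2, -3, 0, -4, 6]
Stage 2 (SUM): sum[0..0]=-2, sum[0..1]=-5, sum[0..2]=-5, sum[0..3]=-9, sum[0..4]=-3 -> [-2, -5, -5, -9, -3]
Stage 3 (CLIP -9 29): clip(-2,-9,29)=-2, clip(-5,-9,29)=-5, clip(-5,-9,29)=-5, clip(-9,-9,29)=-9, clip(-3,-9,29)=-3 -> [-2, -5, -5, -9, -3]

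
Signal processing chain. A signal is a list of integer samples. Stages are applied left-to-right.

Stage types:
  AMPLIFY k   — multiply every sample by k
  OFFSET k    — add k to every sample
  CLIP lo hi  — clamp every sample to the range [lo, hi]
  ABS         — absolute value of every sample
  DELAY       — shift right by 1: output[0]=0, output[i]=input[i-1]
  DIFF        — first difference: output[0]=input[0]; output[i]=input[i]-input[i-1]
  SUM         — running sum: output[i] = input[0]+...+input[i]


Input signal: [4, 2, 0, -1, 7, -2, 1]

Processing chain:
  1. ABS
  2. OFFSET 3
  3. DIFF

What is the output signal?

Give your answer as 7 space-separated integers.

Input: [4, 2, 0, -1, 7, -2, 1]
Stage 1 (ABS): |4|=4, |2|=2, |0|=0, |-1|=1, |7|=7, |-2|=2, |1|=1 -> [4, 2, 0, 1, 7, 2, 1]
Stage 2 (OFFSET 3): 4+3=7, 2+3=5, 0+3=3, 1+3=4, 7+3=10, 2+3=5, 1+3=4 -> [7, 5, 3, 4, 10, 5, 4]
Stage 3 (DIFF): s[0]=7, 5-7=-2, 3-5=-2, 4-3=1, 10-4=6, 5-10=-5, 4-5=-1 -> [7, -2, -2, 1, 6, -5, -1]

Answer: 7 -2 -2 1 6 -5 -1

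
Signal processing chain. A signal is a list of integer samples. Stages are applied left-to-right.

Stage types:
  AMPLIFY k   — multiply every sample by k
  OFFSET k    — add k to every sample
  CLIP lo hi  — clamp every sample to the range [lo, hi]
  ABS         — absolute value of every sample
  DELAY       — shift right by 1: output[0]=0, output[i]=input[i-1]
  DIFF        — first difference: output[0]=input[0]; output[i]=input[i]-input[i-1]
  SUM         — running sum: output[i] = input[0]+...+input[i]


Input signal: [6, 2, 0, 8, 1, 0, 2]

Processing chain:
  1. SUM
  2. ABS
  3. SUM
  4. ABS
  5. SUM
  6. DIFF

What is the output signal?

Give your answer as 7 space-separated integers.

Input: [6, 2, 0, 8, 1, 0, 2]
Stage 1 (SUM): sum[0..0]=6, sum[0..1]=8, sum[0..2]=8, sum[0..3]=16, sum[0..4]=17, sum[0..5]=17, sum[0..6]=19 -> [6, 8, 8, 16, 17, 17, 19]
Stage 2 (ABS): |6|=6, |8|=8, |8|=8, |16|=16, |17|=17, |17|=17, |19|=19 -> [6, 8, 8, 16, 17, 17, 19]
Stage 3 (SUM): sum[0..0]=6, sum[0..1]=14, sum[0..2]=22, sum[0..3]=38, sum[0..4]=55, sum[0..5]=72, sum[0..6]=91 -> [6, 14, 22, 38, 55, 72, 91]
Stage 4 (ABS): |6|=6, |14|=14, |22|=22, |38|=38, |55|=55, |72|=72, |91|=91 -> [6, 14, 22, 38, 55, 72, 91]
Stage 5 (SUM): sum[0..0]=6, sum[0..1]=20, sum[0..2]=42, sum[0..3]=80, sum[0..4]=135, sum[0..5]=207, sum[0..6]=298 -> [6, 20, 42, 80, 135, 207, 298]
Stage 6 (DIFF): s[0]=6, 20-6=14, 42-20=22, 80-42=38, 135-80=55, 207-135=72, 298-207=91 -> [6, 14, 22, 38, 55, 72, 91]

Answer: 6 14 22 38 55 72 91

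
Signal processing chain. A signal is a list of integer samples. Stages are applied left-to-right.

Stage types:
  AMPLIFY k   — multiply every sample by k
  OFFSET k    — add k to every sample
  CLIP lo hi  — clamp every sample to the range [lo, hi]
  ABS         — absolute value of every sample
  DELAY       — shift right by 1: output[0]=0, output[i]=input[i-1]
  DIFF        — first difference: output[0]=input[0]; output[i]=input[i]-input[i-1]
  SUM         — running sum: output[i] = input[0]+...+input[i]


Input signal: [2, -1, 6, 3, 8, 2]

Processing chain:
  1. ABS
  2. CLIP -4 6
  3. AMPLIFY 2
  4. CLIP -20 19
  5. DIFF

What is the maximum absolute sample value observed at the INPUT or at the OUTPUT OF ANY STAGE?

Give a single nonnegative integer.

Answer: 12

Derivation:
Input: [2, -1, 6, 3, 8, 2] (max |s|=8)
Stage 1 (ABS): |2|=2, |-1|=1, |6|=6, |3|=3, |8|=8, |2|=2 -> [2, 1, 6, 3, 8, 2] (max |s|=8)
Stage 2 (CLIP -4 6): clip(2,-4,6)=2, clip(1,-4,6)=1, clip(6,-4,6)=6, clip(3,-4,6)=3, clip(8,-4,6)=6, clip(2,-4,6)=2 -> [2, 1, 6, 3, 6, 2] (max |s|=6)
Stage 3 (AMPLIFY 2): 2*2=4, 1*2=2, 6*2=12, 3*2=6, 6*2=12, 2*2=4 -> [4, 2, 12, 6, 12, 4] (max |s|=12)
Stage 4 (CLIP -20 19): clip(4,-20,19)=4, clip(2,-20,19)=2, clip(12,-20,19)=12, clip(6,-20,19)=6, clip(12,-20,19)=12, clip(4,-20,19)=4 -> [4, 2, 12, 6, 12, 4] (max |s|=12)
Stage 5 (DIFF): s[0]=4, 2-4=-2, 12-2=10, 6-12=-6, 12-6=6, 4-12=-8 -> [4, -2, 10, -6, 6, -8] (max |s|=10)
Overall max amplitude: 12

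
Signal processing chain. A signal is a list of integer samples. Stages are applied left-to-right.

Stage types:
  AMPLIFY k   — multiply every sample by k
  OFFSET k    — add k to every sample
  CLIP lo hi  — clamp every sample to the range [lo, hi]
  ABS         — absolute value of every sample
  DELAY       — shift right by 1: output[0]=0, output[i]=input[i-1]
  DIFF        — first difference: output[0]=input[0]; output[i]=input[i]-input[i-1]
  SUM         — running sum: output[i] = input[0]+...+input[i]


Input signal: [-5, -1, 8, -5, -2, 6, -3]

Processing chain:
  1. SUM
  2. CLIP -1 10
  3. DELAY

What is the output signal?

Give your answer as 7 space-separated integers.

Input: [-5, -1, 8, -5, -2, 6, -3]
Stage 1 (SUM): sum[0..0]=-5, sum[0..1]=-6, sum[0..2]=2, sum[0..3]=-3, sum[0..4]=-5, sum[0..5]=1, sum[0..6]=-2 -> [-5, -6, 2, -3, -5, 1, -2]
Stage 2 (CLIP -1 10): clip(-5,-1,10)=-1, clip(-6,-1,10)=-1, clip(2,-1,10)=2, clip(-3,-1,10)=-1, clip(-5,-1,10)=-1, clip(1,-1,10)=1, clip(-2,-1,10)=-1 -> [-1, -1, 2, -1, -1, 1, -1]
Stage 3 (DELAY): [0, -1, -1, 2, -1, -1, 1] = [0, -1, -1, 2, -1, -1, 1] -> [0, -1, -1, 2, -1, -1, 1]

Answer: 0 -1 -1 2 -1 -1 1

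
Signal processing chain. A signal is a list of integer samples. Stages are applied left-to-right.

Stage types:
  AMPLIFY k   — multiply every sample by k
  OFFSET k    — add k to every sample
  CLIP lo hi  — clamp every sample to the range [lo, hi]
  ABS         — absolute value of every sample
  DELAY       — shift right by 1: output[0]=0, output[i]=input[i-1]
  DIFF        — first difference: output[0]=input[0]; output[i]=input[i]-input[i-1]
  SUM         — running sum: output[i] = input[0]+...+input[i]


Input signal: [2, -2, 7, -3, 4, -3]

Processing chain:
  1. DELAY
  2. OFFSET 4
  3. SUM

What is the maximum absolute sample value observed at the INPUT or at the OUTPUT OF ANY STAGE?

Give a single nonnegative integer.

Answer: 32

Derivation:
Input: [2, -2, 7, -3, 4, -3] (max |s|=7)
Stage 1 (DELAY): [0, 2, -2, 7, -3, 4] = [0, 2, -2, 7, -3, 4] -> [0, 2, -2, 7, -3, 4] (max |s|=7)
Stage 2 (OFFSET 4): 0+4=4, 2+4=6, -2+4=2, 7+4=11, -3+4=1, 4+4=8 -> [4, 6, 2, 11, 1, 8] (max |s|=11)
Stage 3 (SUM): sum[0..0]=4, sum[0..1]=10, sum[0..2]=12, sum[0..3]=23, sum[0..4]=24, sum[0..5]=32 -> [4, 10, 12, 23, 24, 32] (max |s|=32)
Overall max amplitude: 32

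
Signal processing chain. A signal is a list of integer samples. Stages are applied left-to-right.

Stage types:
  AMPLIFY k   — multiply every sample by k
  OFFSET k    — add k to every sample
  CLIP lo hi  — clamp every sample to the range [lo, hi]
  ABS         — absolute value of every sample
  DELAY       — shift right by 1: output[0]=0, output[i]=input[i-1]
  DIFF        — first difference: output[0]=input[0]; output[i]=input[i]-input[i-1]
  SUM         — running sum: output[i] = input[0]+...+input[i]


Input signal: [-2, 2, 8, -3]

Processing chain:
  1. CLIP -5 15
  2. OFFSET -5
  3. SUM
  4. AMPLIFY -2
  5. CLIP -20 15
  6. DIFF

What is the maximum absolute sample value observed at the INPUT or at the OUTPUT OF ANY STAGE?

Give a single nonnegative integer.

Input: [-2, 2, 8, -3] (max |s|=8)
Stage 1 (CLIP -5 15): clip(-2,-5,15)=-2, clip(2,-5,15)=2, clip(8,-5,15)=8, clip(-3,-5,15)=-3 -> [-2, 2, 8, -3] (max |s|=8)
Stage 2 (OFFSET -5): -2+-5=-7, 2+-5=-3, 8+-5=3, -3+-5=-8 -> [-7, -3, 3, -8] (max |s|=8)
Stage 3 (SUM): sum[0..0]=-7, sum[0..1]=-10, sum[0..2]=-7, sum[0..3]=-15 -> [-7, -10, -7, -15] (max |s|=15)
Stage 4 (AMPLIFY -2): -7*-2=14, -10*-2=20, -7*-2=14, -15*-2=30 -> [14, 20, 14, 30] (max |s|=30)
Stage 5 (CLIP -20 15): clip(14,-20,15)=14, clip(20,-20,15)=15, clip(14,-20,15)=14, clip(30,-20,15)=15 -> [14, 15, 14, 15] (max |s|=15)
Stage 6 (DIFF): s[0]=14, 15-14=1, 14-15=-1, 15-14=1 -> [14, 1, -1, 1] (max |s|=14)
Overall max amplitude: 30

Answer: 30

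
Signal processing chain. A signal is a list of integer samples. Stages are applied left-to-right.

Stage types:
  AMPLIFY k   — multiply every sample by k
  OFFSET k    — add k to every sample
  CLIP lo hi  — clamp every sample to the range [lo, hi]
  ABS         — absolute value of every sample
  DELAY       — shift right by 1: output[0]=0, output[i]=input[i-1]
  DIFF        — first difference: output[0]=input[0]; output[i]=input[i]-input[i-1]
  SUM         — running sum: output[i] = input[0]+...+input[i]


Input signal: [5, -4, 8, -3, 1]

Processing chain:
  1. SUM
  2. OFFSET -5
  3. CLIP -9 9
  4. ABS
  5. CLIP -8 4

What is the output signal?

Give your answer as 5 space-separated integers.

Input: [5, -4, 8, -3, 1]
Stage 1 (SUM): sum[0..0]=5, sum[0..1]=1, sum[0..2]=9, sum[0..3]=6, sum[0..4]=7 -> [5, 1, 9, 6, 7]
Stage 2 (OFFSET -5): 5+-5=0, 1+-5=-4, 9+-5=4, 6+-5=1, 7+-5=2 -> [0, -4, 4, 1, 2]
Stage 3 (CLIP -9 9): clip(0,-9,9)=0, clip(-4,-9,9)=-4, clip(4,-9,9)=4, clip(1,-9,9)=1, clip(2,-9,9)=2 -> [0, -4, 4, 1, 2]
Stage 4 (ABS): |0|=0, |-4|=4, |4|=4, |1|=1, |2|=2 -> [0, 4, 4, 1, 2]
Stage 5 (CLIP -8 4): clip(0,-8,4)=0, clip(4,-8,4)=4, clip(4,-8,4)=4, clip(1,-8,4)=1, clip(2,-8,4)=2 -> [0, 4, 4, 1, 2]

Answer: 0 4 4 1 2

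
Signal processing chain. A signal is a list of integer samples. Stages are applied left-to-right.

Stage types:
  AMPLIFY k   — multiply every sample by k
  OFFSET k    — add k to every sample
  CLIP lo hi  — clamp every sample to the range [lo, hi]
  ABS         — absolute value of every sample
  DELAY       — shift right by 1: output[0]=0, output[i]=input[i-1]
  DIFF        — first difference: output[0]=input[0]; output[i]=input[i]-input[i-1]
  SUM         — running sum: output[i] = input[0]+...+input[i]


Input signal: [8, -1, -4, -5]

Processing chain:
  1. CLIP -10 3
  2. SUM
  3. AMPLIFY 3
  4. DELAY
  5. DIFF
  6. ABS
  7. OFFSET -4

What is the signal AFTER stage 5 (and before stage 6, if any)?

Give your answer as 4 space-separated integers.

Input: [8, -1, -4, -5]
Stage 1 (CLIP -10 3): clip(8,-10,3)=3, clip(-1,-10,3)=-1, clip(-4,-10,3)=-4, clip(-5,-10,3)=-5 -> [3, -1, -4, -5]
Stage 2 (SUM): sum[0..0]=3, sum[0..1]=2, sum[0..2]=-2, sum[0..3]=-7 -> [3, 2, -2, -7]
Stage 3 (AMPLIFY 3): 3*3=9, 2*3=6, -2*3=-6, -7*3=-21 -> [9, 6, -6, -21]
Stage 4 (DELAY): [0, 9, 6, -6] = [0, 9, 6, -6] -> [0, 9, 6, -6]
Stage 5 (DIFF): s[0]=0, 9-0=9, 6-9=-3, -6-6=-12 -> [0, 9, -3, -12]

Answer: 0 9 -3 -12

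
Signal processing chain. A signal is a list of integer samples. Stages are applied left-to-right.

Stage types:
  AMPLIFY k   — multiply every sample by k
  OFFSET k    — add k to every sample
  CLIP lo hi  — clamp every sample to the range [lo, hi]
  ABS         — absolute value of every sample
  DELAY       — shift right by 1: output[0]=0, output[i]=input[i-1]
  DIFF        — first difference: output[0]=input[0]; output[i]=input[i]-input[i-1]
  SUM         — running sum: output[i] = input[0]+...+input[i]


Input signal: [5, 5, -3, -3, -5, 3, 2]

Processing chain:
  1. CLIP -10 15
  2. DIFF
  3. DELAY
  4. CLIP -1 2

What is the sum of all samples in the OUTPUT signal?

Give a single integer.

Input: [5, 5, -3, -3, -5, 3, 2]
Stage 1 (CLIP -10 15): clip(5,-10,15)=5, clip(5,-10,15)=5, clip(-3,-10,15)=-3, clip(-3,-10,15)=-3, clip(-5,-10,15)=-5, clip(3,-10,15)=3, clip(2,-10,15)=2 -> [5, 5, -3, -3, -5, 3, 2]
Stage 2 (DIFF): s[0]=5, 5-5=0, -3-5=-8, -3--3=0, -5--3=-2, 3--5=8, 2-3=-1 -> [5, 0, -8, 0, -2, 8, -1]
Stage 3 (DELAY): [0, 5, 0, -8, 0, -2, 8] = [0, 5, 0, -8, 0, -2, 8] -> [0, 5, 0, -8, 0, -2, 8]
Stage 4 (CLIP -1 2): clip(0,-1,2)=0, clip(5,-1,2)=2, clip(0,-1,2)=0, clip(-8,-1,2)=-1, clip(0,-1,2)=0, clip(-2,-1,2)=-1, clip(8,-1,2)=2 -> [0, 2, 0, -1, 0, -1, 2]
Output sum: 2

Answer: 2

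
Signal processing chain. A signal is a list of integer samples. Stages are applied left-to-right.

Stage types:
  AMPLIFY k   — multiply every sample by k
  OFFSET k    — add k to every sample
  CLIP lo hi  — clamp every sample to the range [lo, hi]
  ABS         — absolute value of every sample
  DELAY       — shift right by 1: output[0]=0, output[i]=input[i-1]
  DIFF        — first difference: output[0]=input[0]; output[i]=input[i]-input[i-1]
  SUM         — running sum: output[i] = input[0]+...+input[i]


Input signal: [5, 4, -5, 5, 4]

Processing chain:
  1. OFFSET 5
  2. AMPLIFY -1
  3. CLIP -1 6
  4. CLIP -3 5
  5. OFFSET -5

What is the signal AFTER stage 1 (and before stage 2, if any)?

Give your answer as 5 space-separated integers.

Answer: 10 9 0 10 9

Derivation:
Input: [5, 4, -5, 5, 4]
Stage 1 (OFFSET 5): 5+5=10, 4+5=9, -5+5=0, 5+5=10, 4+5=9 -> [10, 9, 0, 10, 9]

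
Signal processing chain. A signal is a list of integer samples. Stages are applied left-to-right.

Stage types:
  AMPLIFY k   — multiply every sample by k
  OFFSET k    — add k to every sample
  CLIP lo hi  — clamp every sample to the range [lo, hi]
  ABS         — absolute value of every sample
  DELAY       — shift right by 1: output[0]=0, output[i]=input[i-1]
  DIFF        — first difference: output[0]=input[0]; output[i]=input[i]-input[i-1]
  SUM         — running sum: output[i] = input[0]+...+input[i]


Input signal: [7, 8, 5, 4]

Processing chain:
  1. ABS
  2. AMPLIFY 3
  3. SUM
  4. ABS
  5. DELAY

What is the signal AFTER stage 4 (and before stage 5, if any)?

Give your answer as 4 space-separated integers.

Input: [7, 8, 5, 4]
Stage 1 (ABS): |7|=7, |8|=8, |5|=5, |4|=4 -> [7, 8, 5, 4]
Stage 2 (AMPLIFY 3): 7*3=21, 8*3=24, 5*3=15, 4*3=12 -> [21, 24, 15, 12]
Stage 3 (SUM): sum[0..0]=21, sum[0..1]=45, sum[0..2]=60, sum[0..3]=72 -> [21, 45, 60, 72]
Stage 4 (ABS): |21|=21, |45|=45, |60|=60, |72|=72 -> [21, 45, 60, 72]

Answer: 21 45 60 72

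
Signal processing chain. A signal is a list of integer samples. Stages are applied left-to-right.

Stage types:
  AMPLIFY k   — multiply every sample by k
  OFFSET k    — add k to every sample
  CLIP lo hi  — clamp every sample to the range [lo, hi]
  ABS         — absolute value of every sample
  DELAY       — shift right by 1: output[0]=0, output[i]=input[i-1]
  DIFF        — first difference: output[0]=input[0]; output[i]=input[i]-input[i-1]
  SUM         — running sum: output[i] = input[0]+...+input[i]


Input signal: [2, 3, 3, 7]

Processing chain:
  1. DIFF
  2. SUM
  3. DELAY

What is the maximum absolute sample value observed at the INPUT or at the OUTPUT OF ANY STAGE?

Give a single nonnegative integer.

Answer: 7

Derivation:
Input: [2, 3, 3, 7] (max |s|=7)
Stage 1 (DIFF): s[0]=2, 3-2=1, 3-3=0, 7-3=4 -> [2, 1, 0, 4] (max |s|=4)
Stage 2 (SUM): sum[0..0]=2, sum[0..1]=3, sum[0..2]=3, sum[0..3]=7 -> [2, 3, 3, 7] (max |s|=7)
Stage 3 (DELAY): [0, 2, 3, 3] = [0, 2, 3, 3] -> [0, 2, 3, 3] (max |s|=3)
Overall max amplitude: 7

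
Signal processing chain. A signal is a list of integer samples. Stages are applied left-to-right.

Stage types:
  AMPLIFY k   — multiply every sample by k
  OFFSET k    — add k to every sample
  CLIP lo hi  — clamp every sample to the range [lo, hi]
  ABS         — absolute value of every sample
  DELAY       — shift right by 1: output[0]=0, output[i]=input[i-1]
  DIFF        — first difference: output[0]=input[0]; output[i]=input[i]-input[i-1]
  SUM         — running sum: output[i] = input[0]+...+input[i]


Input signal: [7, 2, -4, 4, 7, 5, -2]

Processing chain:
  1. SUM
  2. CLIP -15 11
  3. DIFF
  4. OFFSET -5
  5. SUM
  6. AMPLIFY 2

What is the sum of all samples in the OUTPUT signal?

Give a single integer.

Answer: -154

Derivation:
Input: [7, 2, -4, 4, 7, 5, -2]
Stage 1 (SUM): sum[0..0]=7, sum[0..1]=9, sum[0..2]=5, sum[0..3]=9, sum[0..4]=16, sum[0..5]=21, sum[0..6]=19 -> [7, 9, 5, 9, 16, 21, 19]
Stage 2 (CLIP -15 11): clip(7,-15,11)=7, clip(9,-15,11)=9, clip(5,-15,11)=5, clip(9,-15,11)=9, clip(16,-15,11)=11, clip(21,-15,11)=11, clip(19,-15,11)=11 -> [7, 9, 5, 9, 11, 11, 11]
Stage 3 (DIFF): s[0]=7, 9-7=2, 5-9=-4, 9-5=4, 11-9=2, 11-11=0, 11-11=0 -> [7, 2, -4, 4, 2, 0, 0]
Stage 4 (OFFSET -5): 7+-5=2, 2+-5=-3, -4+-5=-9, 4+-5=-1, 2+-5=-3, 0+-5=-5, 0+-5=-5 -> [2, -3, -9, -1, -3, -5, -5]
Stage 5 (SUM): sum[0..0]=2, sum[0..1]=-1, sum[0..2]=-10, sum[0..3]=-11, sum[0..4]=-14, sum[0..5]=-19, sum[0..6]=-24 -> [2, -1, -10, -11, -14, -19, -24]
Stage 6 (AMPLIFY 2): 2*2=4, -1*2=-2, -10*2=-20, -11*2=-22, -14*2=-28, -19*2=-38, -24*2=-48 -> [4, -2, -20, -22, -28, -38, -48]
Output sum: -154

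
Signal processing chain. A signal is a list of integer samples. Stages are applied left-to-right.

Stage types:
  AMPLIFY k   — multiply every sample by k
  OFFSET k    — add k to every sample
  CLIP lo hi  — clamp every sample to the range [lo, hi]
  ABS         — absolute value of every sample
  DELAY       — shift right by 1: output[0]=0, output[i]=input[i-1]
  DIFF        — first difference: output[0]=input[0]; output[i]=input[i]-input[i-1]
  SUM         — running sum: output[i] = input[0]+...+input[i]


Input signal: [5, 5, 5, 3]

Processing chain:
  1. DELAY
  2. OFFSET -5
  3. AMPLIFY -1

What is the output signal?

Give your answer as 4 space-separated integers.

Input: [5, 5, 5, 3]
Stage 1 (DELAY): [0, 5, 5, 5] = [0, 5, 5, 5] -> [0, 5, 5, 5]
Stage 2 (OFFSET -5): 0+-5=-5, 5+-5=0, 5+-5=0, 5+-5=0 -> [-5, 0, 0, 0]
Stage 3 (AMPLIFY -1): -5*-1=5, 0*-1=0, 0*-1=0, 0*-1=0 -> [5, 0, 0, 0]

Answer: 5 0 0 0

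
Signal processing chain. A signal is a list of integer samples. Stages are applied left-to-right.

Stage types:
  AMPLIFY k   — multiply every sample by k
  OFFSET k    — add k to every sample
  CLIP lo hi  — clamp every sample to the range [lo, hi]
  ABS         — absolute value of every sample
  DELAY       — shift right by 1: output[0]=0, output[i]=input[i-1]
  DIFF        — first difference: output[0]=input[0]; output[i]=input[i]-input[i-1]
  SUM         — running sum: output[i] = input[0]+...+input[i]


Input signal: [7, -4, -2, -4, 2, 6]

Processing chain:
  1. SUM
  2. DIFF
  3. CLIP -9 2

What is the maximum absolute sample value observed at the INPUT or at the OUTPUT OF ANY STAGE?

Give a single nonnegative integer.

Answer: 7

Derivation:
Input: [7, -4, -2, -4, 2, 6] (max |s|=7)
Stage 1 (SUM): sum[0..0]=7, sum[0..1]=3, sum[0..2]=1, sum[0..3]=-3, sum[0..4]=-1, sum[0..5]=5 -> [7, 3, 1, -3, -1, 5] (max |s|=7)
Stage 2 (DIFF): s[0]=7, 3-7=-4, 1-3=-2, -3-1=-4, -1--3=2, 5--1=6 -> [7, -4, -2, -4, 2, 6] (max |s|=7)
Stage 3 (CLIP -9 2): clip(7,-9,2)=2, clip(-4,-9,2)=-4, clip(-2,-9,2)=-2, clip(-4,-9,2)=-4, clip(2,-9,2)=2, clip(6,-9,2)=2 -> [2, -4, -2, -4, 2, 2] (max |s|=4)
Overall max amplitude: 7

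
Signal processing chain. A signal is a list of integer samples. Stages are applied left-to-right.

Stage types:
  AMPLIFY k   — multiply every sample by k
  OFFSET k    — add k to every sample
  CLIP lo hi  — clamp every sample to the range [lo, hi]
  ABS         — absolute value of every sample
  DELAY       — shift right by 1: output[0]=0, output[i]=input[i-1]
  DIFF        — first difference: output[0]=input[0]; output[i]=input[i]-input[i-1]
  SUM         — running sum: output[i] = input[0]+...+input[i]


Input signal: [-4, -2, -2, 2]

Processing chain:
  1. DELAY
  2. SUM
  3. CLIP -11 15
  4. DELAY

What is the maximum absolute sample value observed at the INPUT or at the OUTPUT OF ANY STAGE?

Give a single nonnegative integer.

Input: [-4, -2, -2, 2] (max |s|=4)
Stage 1 (DELAY): [0, -4, -2, -2] = [0, -4, -2, -2] -> [0, -4, -2, -2] (max |s|=4)
Stage 2 (SUM): sum[0..0]=0, sum[0..1]=-4, sum[0..2]=-6, sum[0..3]=-8 -> [0, -4, -6, -8] (max |s|=8)
Stage 3 (CLIP -11 15): clip(0,-11,15)=0, clip(-4,-11,15)=-4, clip(-6,-11,15)=-6, clip(-8,-11,15)=-8 -> [0, -4, -6, -8] (max |s|=8)
Stage 4 (DELAY): [0, 0, -4, -6] = [0, 0, -4, -6] -> [0, 0, -4, -6] (max |s|=6)
Overall max amplitude: 8

Answer: 8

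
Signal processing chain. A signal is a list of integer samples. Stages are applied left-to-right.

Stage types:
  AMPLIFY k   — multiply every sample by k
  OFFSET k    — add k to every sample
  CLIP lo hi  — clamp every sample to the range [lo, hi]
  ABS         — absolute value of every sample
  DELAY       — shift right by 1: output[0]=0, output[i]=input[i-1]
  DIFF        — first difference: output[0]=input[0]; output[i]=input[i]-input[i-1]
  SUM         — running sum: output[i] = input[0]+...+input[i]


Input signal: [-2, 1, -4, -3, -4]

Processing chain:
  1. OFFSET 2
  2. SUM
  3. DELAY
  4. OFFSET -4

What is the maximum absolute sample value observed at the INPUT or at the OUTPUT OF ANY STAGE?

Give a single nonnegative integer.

Answer: 4

Derivation:
Input: [-2, 1, -4, -3, -4] (max |s|=4)
Stage 1 (OFFSET 2): -2+2=0, 1+2=3, -4+2=-2, -3+2=-1, -4+2=-2 -> [0, 3, -2, -1, -2] (max |s|=3)
Stage 2 (SUM): sum[0..0]=0, sum[0..1]=3, sum[0..2]=1, sum[0..3]=0, sum[0..4]=-2 -> [0, 3, 1, 0, -2] (max |s|=3)
Stage 3 (DELAY): [0, 0, 3, 1, 0] = [0, 0, 3, 1, 0] -> [0, 0, 3, 1, 0] (max |s|=3)
Stage 4 (OFFSET -4): 0+-4=-4, 0+-4=-4, 3+-4=-1, 1+-4=-3, 0+-4=-4 -> [-4, -4, -1, -3, -4] (max |s|=4)
Overall max amplitude: 4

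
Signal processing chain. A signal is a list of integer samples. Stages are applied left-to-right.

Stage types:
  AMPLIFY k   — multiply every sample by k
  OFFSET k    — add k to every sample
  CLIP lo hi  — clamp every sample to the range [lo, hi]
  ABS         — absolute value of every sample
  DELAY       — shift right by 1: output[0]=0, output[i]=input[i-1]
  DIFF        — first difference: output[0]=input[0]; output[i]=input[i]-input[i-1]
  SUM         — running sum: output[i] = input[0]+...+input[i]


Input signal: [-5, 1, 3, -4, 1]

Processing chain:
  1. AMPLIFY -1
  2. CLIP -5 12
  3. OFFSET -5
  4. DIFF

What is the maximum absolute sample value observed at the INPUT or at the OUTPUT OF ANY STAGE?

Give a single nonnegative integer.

Input: [-5, 1, 3, -4, 1] (max |s|=5)
Stage 1 (AMPLIFY -1): -5*-1=5, 1*-1=-1, 3*-1=-3, -4*-1=4, 1*-1=-1 -> [5, -1, -3, 4, -1] (max |s|=5)
Stage 2 (CLIP -5 12): clip(5,-5,12)=5, clip(-1,-5,12)=-1, clip(-3,-5,12)=-3, clip(4,-5,12)=4, clip(-1,-5,12)=-1 -> [5, -1, -3, 4, -1] (max |s|=5)
Stage 3 (OFFSET -5): 5+-5=0, -1+-5=-6, -3+-5=-8, 4+-5=-1, -1+-5=-6 -> [0, -6, -8, -1, -6] (max |s|=8)
Stage 4 (DIFF): s[0]=0, -6-0=-6, -8--6=-2, -1--8=7, -6--1=-5 -> [0, -6, -2, 7, -5] (max |s|=7)
Overall max amplitude: 8

Answer: 8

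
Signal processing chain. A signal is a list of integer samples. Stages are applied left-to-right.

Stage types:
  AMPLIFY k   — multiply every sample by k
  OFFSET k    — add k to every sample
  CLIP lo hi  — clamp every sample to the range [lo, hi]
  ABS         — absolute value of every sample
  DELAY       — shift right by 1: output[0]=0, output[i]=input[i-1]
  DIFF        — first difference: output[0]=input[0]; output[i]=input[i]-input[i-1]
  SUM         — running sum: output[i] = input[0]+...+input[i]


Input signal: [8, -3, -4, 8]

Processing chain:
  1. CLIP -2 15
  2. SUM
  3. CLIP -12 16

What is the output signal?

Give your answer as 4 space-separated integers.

Answer: 8 6 4 12

Derivation:
Input: [8, -3, -4, 8]
Stage 1 (CLIP -2 15): clip(8,-2,15)=8, clip(-3,-2,15)=-2, clip(-4,-2,15)=-2, clip(8,-2,15)=8 -> [8, -2, -2, 8]
Stage 2 (SUM): sum[0..0]=8, sum[0..1]=6, sum[0..2]=4, sum[0..3]=12 -> [8, 6, 4, 12]
Stage 3 (CLIP -12 16): clip(8,-12,16)=8, clip(6,-12,16)=6, clip(4,-12,16)=4, clip(12,-12,16)=12 -> [8, 6, 4, 12]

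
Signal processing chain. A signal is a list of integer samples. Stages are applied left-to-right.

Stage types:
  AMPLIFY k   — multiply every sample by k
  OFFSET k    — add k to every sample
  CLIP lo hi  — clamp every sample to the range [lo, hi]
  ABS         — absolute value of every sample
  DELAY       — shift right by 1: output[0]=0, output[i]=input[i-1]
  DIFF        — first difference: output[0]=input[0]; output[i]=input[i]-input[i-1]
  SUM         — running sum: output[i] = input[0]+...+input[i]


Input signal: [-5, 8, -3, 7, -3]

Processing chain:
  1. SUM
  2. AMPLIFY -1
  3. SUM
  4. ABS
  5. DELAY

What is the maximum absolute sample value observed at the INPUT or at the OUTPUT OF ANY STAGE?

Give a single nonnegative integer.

Input: [-5, 8, -3, 7, -3] (max |s|=8)
Stage 1 (SUM): sum[0..0]=-5, sum[0..1]=3, sum[0..2]=0, sum[0..3]=7, sum[0..4]=4 -> [-5, 3, 0, 7, 4] (max |s|=7)
Stage 2 (AMPLIFY -1): -5*-1=5, 3*-1=-3, 0*-1=0, 7*-1=-7, 4*-1=-4 -> [5, -3, 0, -7, -4] (max |s|=7)
Stage 3 (SUM): sum[0..0]=5, sum[0..1]=2, sum[0..2]=2, sum[0..3]=-5, sum[0..4]=-9 -> [5, 2, 2, -5, -9] (max |s|=9)
Stage 4 (ABS): |5|=5, |2|=2, |2|=2, |-5|=5, |-9|=9 -> [5, 2, 2, 5, 9] (max |s|=9)
Stage 5 (DELAY): [0, 5, 2, 2, 5] = [0, 5, 2, 2, 5] -> [0, 5, 2, 2, 5] (max |s|=5)
Overall max amplitude: 9

Answer: 9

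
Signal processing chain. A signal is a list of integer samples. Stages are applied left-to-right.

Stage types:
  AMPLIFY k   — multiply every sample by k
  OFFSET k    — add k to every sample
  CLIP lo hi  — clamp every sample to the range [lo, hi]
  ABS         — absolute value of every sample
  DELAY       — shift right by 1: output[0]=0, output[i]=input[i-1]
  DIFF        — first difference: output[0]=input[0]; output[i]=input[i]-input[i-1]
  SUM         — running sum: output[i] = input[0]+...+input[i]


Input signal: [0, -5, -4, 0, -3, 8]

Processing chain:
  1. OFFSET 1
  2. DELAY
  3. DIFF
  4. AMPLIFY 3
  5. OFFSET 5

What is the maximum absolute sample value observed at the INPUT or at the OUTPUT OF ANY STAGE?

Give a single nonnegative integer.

Input: [0, -5, -4, 0, -3, 8] (max |s|=8)
Stage 1 (OFFSET 1): 0+1=1, -5+1=-4, -4+1=-3, 0+1=1, -3+1=-2, 8+1=9 -> [1, -4, -3, 1, -2, 9] (max |s|=9)
Stage 2 (DELAY): [0, 1, -4, -3, 1, -2] = [0, 1, -4, -3, 1, -2] -> [0, 1, -4, -3, 1, -2] (max |s|=4)
Stage 3 (DIFF): s[0]=0, 1-0=1, -4-1=-5, -3--4=1, 1--3=4, -2-1=-3 -> [0, 1, -5, 1, 4, -3] (max |s|=5)
Stage 4 (AMPLIFY 3): 0*3=0, 1*3=3, -5*3=-15, 1*3=3, 4*3=12, -3*3=-9 -> [0, 3, -15, 3, 12, -9] (max |s|=15)
Stage 5 (OFFSET 5): 0+5=5, 3+5=8, -15+5=-10, 3+5=8, 12+5=17, -9+5=-4 -> [5, 8, -10, 8, 17, -4] (max |s|=17)
Overall max amplitude: 17

Answer: 17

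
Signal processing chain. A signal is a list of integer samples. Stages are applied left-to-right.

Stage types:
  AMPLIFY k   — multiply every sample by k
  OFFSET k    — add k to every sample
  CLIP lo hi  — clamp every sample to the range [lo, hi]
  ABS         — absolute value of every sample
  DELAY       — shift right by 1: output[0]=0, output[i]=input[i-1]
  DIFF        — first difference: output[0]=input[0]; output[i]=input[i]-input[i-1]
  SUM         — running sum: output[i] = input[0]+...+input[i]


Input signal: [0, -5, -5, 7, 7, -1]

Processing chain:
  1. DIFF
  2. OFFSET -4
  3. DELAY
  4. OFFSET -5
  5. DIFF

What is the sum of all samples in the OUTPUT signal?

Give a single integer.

Answer: -9

Derivation:
Input: [0, -5, -5, 7, 7, -1]
Stage 1 (DIFF): s[0]=0, -5-0=-5, -5--5=0, 7--5=12, 7-7=0, -1-7=-8 -> [0, -5, 0, 12, 0, -8]
Stage 2 (OFFSET -4): 0+-4=-4, -5+-4=-9, 0+-4=-4, 12+-4=8, 0+-4=-4, -8+-4=-12 -> [-4, -9, -4, 8, -4, -12]
Stage 3 (DELAY): [0, -4, -9, -4, 8, -4] = [0, -4, -9, -4, 8, -4] -> [0, -4, -9, -4, 8, -4]
Stage 4 (OFFSET -5): 0+-5=-5, -4+-5=-9, -9+-5=-14, -4+-5=-9, 8+-5=3, -4+-5=-9 -> [-5, -9, -14, -9, 3, -9]
Stage 5 (DIFF): s[0]=-5, -9--5=-4, -14--9=-5, -9--14=5, 3--9=12, -9-3=-12 -> [-5, -4, -5, 5, 12, -12]
Output sum: -9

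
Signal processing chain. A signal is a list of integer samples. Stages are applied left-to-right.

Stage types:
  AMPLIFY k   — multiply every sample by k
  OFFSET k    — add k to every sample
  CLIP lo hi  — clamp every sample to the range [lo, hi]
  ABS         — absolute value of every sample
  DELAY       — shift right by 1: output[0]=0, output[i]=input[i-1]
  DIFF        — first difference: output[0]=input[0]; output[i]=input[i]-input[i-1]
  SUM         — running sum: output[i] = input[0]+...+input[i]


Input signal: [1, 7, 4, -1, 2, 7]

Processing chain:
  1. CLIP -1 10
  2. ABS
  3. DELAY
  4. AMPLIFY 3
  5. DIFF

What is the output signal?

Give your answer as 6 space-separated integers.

Input: [1, 7, 4, -1, 2, 7]
Stage 1 (CLIP -1 10): clip(1,-1,10)=1, clip(7,-1,10)=7, clip(4,-1,10)=4, clip(-1,-1,10)=-1, clip(2,-1,10)=2, clip(7,-1,10)=7 -> [1, 7, 4, -1, 2, 7]
Stage 2 (ABS): |1|=1, |7|=7, |4|=4, |-1|=1, |2|=2, |7|=7 -> [1, 7, 4, 1, 2, 7]
Stage 3 (DELAY): [0, 1, 7, 4, 1, 2] = [0, 1, 7, 4, 1, 2] -> [0, 1, 7, 4, 1, 2]
Stage 4 (AMPLIFY 3): 0*3=0, 1*3=3, 7*3=21, 4*3=12, 1*3=3, 2*3=6 -> [0, 3, 21, 12, 3, 6]
Stage 5 (DIFF): s[0]=0, 3-0=3, 21-3=18, 12-21=-9, 3-12=-9, 6-3=3 -> [0, 3, 18, -9, -9, 3]

Answer: 0 3 18 -9 -9 3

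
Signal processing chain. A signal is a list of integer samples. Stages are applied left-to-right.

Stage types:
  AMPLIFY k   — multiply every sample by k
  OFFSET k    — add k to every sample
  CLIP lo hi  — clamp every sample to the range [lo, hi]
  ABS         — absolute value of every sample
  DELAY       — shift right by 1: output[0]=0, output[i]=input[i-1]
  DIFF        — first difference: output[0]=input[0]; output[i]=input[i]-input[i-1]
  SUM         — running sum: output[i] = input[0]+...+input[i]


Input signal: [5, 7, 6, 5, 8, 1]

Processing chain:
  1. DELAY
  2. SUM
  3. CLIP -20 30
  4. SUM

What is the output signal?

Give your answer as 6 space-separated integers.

Answer: 0 5 17 35 58 88

Derivation:
Input: [5, 7, 6, 5, 8, 1]
Stage 1 (DELAY): [0, 5, 7, 6, 5, 8] = [0, 5, 7, 6, 5, 8] -> [0, 5, 7, 6, 5, 8]
Stage 2 (SUM): sum[0..0]=0, sum[0..1]=5, sum[0..2]=12, sum[0..3]=18, sum[0..4]=23, sum[0..5]=31 -> [0, 5, 12, 18, 23, 31]
Stage 3 (CLIP -20 30): clip(0,-20,30)=0, clip(5,-20,30)=5, clip(12,-20,30)=12, clip(18,-20,30)=18, clip(23,-20,30)=23, clip(31,-20,30)=30 -> [0, 5, 12, 18, 23, 30]
Stage 4 (SUM): sum[0..0]=0, sum[0..1]=5, sum[0..2]=17, sum[0..3]=35, sum[0..4]=58, sum[0..5]=88 -> [0, 5, 17, 35, 58, 88]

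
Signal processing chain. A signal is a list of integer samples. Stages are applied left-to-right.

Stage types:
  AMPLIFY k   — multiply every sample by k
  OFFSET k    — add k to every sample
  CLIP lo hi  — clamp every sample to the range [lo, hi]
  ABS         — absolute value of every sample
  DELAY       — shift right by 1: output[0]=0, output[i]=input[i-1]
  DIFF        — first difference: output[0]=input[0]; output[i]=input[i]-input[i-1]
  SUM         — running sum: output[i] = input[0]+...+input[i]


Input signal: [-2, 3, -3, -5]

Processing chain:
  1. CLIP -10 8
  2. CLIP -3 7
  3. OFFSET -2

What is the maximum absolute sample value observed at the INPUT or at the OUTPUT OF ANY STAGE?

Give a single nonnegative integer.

Answer: 5

Derivation:
Input: [-2, 3, -3, -5] (max |s|=5)
Stage 1 (CLIP -10 8): clip(-2,-10,8)=-2, clip(3,-10,8)=3, clip(-3,-10,8)=-3, clip(-5,-10,8)=-5 -> [-2, 3, -3, -5] (max |s|=5)
Stage 2 (CLIP -3 7): clip(-2,-3,7)=-2, clip(3,-3,7)=3, clip(-3,-3,7)=-3, clip(-5,-3,7)=-3 -> [-2, 3, -3, -3] (max |s|=3)
Stage 3 (OFFSET -2): -2+-2=-4, 3+-2=1, -3+-2=-5, -3+-2=-5 -> [-4, 1, -5, -5] (max |s|=5)
Overall max amplitude: 5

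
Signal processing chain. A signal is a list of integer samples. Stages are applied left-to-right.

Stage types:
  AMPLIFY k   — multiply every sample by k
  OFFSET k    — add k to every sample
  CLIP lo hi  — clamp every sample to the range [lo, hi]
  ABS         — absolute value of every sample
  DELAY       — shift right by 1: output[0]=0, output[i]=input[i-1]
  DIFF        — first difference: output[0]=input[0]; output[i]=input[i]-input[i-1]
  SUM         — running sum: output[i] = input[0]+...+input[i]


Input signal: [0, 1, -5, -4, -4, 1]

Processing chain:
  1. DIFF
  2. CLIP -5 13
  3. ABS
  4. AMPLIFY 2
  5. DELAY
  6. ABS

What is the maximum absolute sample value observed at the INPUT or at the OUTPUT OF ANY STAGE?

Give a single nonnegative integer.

Input: [0, 1, -5, -4, -4, 1] (max |s|=5)
Stage 1 (DIFF): s[0]=0, 1-0=1, -5-1=-6, -4--5=1, -4--4=0, 1--4=5 -> [0, 1, -6, 1, 0, 5] (max |s|=6)
Stage 2 (CLIP -5 13): clip(0,-5,13)=0, clip(1,-5,13)=1, clip(-6,-5,13)=-5, clip(1,-5,13)=1, clip(0,-5,13)=0, clip(5,-5,13)=5 -> [0, 1, -5, 1, 0, 5] (max |s|=5)
Stage 3 (ABS): |0|=0, |1|=1, |-5|=5, |1|=1, |0|=0, |5|=5 -> [0, 1, 5, 1, 0, 5] (max |s|=5)
Stage 4 (AMPLIFY 2): 0*2=0, 1*2=2, 5*2=10, 1*2=2, 0*2=0, 5*2=10 -> [0, 2, 10, 2, 0, 10] (max |s|=10)
Stage 5 (DELAY): [0, 0, 2, 10, 2, 0] = [0, 0, 2, 10, 2, 0] -> [0, 0, 2, 10, 2, 0] (max |s|=10)
Stage 6 (ABS): |0|=0, |0|=0, |2|=2, |10|=10, |2|=2, |0|=0 -> [0, 0, 2, 10, 2, 0] (max |s|=10)
Overall max amplitude: 10

Answer: 10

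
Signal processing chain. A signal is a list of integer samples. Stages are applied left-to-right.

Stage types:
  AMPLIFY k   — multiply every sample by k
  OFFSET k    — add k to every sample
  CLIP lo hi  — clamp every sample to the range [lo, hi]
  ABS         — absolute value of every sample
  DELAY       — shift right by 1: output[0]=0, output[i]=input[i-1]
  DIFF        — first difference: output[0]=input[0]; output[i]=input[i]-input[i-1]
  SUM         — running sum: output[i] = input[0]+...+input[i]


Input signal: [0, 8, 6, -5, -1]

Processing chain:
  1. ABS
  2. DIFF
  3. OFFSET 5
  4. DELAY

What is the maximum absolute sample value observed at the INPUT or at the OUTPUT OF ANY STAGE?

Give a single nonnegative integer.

Answer: 13

Derivation:
Input: [0, 8, 6, -5, -1] (max |s|=8)
Stage 1 (ABS): |0|=0, |8|=8, |6|=6, |-5|=5, |-1|=1 -> [0, 8, 6, 5, 1] (max |s|=8)
Stage 2 (DIFF): s[0]=0, 8-0=8, 6-8=-2, 5-6=-1, 1-5=-4 -> [0, 8, -2, -1, -4] (max |s|=8)
Stage 3 (OFFSET 5): 0+5=5, 8+5=13, -2+5=3, -1+5=4, -4+5=1 -> [5, 13, 3, 4, 1] (max |s|=13)
Stage 4 (DELAY): [0, 5, 13, 3, 4] = [0, 5, 13, 3, 4] -> [0, 5, 13, 3, 4] (max |s|=13)
Overall max amplitude: 13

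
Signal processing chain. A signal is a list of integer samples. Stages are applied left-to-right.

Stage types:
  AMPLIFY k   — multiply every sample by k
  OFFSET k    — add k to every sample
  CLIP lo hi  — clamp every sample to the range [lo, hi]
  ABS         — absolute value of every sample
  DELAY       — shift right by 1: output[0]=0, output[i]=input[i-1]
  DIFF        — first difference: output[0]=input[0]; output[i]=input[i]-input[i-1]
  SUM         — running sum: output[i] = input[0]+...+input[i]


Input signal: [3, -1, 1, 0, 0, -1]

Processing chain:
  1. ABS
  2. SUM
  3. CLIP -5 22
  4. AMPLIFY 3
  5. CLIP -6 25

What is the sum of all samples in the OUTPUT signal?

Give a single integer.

Input: [3, -1, 1, 0, 0, -1]
Stage 1 (ABS): |3|=3, |-1|=1, |1|=1, |0|=0, |0|=0, |-1|=1 -> [3, 1, 1, 0, 0, 1]
Stage 2 (SUM): sum[0..0]=3, sum[0..1]=4, sum[0..2]=5, sum[0..3]=5, sum[0..4]=5, sum[0..5]=6 -> [3, 4, 5, 5, 5, 6]
Stage 3 (CLIP -5 22): clip(3,-5,22)=3, clip(4,-5,22)=4, clip(5,-5,22)=5, clip(5,-5,22)=5, clip(5,-5,22)=5, clip(6,-5,22)=6 -> [3, 4, 5, 5, 5, 6]
Stage 4 (AMPLIFY 3): 3*3=9, 4*3=12, 5*3=15, 5*3=15, 5*3=15, 6*3=18 -> [9, 12, 15, 15, 15, 18]
Stage 5 (CLIP -6 25): clip(9,-6,25)=9, clip(12,-6,25)=12, clip(15,-6,25)=15, clip(15,-6,25)=15, clip(15,-6,25)=15, clip(18,-6,25)=18 -> [9, 12, 15, 15, 15, 18]
Output sum: 84

Answer: 84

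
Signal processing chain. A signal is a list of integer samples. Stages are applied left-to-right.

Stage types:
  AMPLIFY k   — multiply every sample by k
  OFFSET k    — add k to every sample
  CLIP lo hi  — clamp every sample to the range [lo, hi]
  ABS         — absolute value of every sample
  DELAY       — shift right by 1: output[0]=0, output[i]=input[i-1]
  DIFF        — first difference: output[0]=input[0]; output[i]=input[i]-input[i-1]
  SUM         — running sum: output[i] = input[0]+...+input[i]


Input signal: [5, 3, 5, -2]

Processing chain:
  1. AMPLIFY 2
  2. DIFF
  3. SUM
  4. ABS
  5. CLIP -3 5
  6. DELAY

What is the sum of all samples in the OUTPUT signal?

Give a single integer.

Input: [5, 3, 5, -2]
Stage 1 (AMPLIFY 2): 5*2=10, 3*2=6, 5*2=10, -2*2=-4 -> [10, 6, 10, -4]
Stage 2 (DIFF): s[0]=10, 6-10=-4, 10-6=4, -4-10=-14 -> [10, -4, 4, -14]
Stage 3 (SUM): sum[0..0]=10, sum[0..1]=6, sum[0..2]=10, sum[0..3]=-4 -> [10, 6, 10, -4]
Stage 4 (ABS): |10|=10, |6|=6, |10|=10, |-4|=4 -> [10, 6, 10, 4]
Stage 5 (CLIP -3 5): clip(10,-3,5)=5, clip(6,-3,5)=5, clip(10,-3,5)=5, clip(4,-3,5)=4 -> [5, 5, 5, 4]
Stage 6 (DELAY): [0, 5, 5, 5] = [0, 5, 5, 5] -> [0, 5, 5, 5]
Output sum: 15

Answer: 15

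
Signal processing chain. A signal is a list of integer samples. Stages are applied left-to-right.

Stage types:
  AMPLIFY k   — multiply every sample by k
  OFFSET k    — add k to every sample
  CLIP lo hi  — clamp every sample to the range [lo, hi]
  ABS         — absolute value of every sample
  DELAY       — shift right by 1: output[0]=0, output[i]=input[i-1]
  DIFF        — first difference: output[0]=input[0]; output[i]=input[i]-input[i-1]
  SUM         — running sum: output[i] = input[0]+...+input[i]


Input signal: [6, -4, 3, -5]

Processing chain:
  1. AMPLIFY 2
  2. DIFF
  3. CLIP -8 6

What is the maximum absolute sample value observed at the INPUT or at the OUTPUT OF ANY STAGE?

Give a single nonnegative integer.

Answer: 20

Derivation:
Input: [6, -4, 3, -5] (max |s|=6)
Stage 1 (AMPLIFY 2): 6*2=12, -4*2=-8, 3*2=6, -5*2=-10 -> [12, -8, 6, -10] (max |s|=12)
Stage 2 (DIFF): s[0]=12, -8-12=-20, 6--8=14, -10-6=-16 -> [12, -20, 14, -16] (max |s|=20)
Stage 3 (CLIP -8 6): clip(12,-8,6)=6, clip(-20,-8,6)=-8, clip(14,-8,6)=6, clip(-16,-8,6)=-8 -> [6, -8, 6, -8] (max |s|=8)
Overall max amplitude: 20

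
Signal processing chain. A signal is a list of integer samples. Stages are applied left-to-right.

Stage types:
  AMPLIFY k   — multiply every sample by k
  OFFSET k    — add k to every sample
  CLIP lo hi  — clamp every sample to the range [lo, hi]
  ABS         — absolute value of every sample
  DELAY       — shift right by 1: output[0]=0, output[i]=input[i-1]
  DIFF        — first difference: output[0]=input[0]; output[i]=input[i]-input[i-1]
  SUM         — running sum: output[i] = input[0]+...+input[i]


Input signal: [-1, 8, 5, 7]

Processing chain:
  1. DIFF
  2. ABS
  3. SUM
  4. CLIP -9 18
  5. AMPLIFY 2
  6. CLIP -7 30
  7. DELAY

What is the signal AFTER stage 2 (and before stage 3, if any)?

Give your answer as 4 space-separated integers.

Input: [-1, 8, 5, 7]
Stage 1 (DIFF): s[0]=-1, 8--1=9, 5-8=-3, 7-5=2 -> [-1, 9, -3, 2]
Stage 2 (ABS): |-1|=1, |9|=9, |-3|=3, |2|=2 -> [1, 9, 3, 2]

Answer: 1 9 3 2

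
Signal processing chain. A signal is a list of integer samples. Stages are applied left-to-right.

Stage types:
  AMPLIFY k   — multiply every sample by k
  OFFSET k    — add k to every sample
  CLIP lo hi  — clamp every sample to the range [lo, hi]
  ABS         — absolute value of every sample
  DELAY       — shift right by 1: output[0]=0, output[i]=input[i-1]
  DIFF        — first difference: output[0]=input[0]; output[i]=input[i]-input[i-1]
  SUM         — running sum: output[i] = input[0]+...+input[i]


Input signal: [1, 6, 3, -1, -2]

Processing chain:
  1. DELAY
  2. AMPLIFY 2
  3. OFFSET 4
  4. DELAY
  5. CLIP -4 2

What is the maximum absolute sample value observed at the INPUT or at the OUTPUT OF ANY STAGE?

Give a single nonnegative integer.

Answer: 16

Derivation:
Input: [1, 6, 3, -1, -2] (max |s|=6)
Stage 1 (DELAY): [0, 1, 6, 3, -1] = [0, 1, 6, 3, -1] -> [0, 1, 6, 3, -1] (max |s|=6)
Stage 2 (AMPLIFY 2): 0*2=0, 1*2=2, 6*2=12, 3*2=6, -1*2=-2 -> [0, 2, 12, 6, -2] (max |s|=12)
Stage 3 (OFFSET 4): 0+4=4, 2+4=6, 12+4=16, 6+4=10, -2+4=2 -> [4, 6, 16, 10, 2] (max |s|=16)
Stage 4 (DELAY): [0, 4, 6, 16, 10] = [0, 4, 6, 16, 10] -> [0, 4, 6, 16, 10] (max |s|=16)
Stage 5 (CLIP -4 2): clip(0,-4,2)=0, clip(4,-4,2)=2, clip(6,-4,2)=2, clip(16,-4,2)=2, clip(10,-4,2)=2 -> [0, 2, 2, 2, 2] (max |s|=2)
Overall max amplitude: 16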